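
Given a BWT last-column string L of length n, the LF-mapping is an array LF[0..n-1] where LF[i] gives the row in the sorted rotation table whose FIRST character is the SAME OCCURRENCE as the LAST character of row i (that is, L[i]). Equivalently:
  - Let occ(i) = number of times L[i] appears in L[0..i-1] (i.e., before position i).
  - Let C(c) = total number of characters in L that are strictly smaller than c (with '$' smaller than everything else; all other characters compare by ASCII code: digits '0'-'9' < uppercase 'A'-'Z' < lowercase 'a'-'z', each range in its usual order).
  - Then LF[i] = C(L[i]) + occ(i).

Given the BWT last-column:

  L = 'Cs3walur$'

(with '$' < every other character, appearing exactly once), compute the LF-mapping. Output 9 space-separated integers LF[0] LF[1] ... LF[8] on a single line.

Char counts: '$':1, '3':1, 'C':1, 'a':1, 'l':1, 'r':1, 's':1, 'u':1, 'w':1
C (first-col start): C('$')=0, C('3')=1, C('C')=2, C('a')=3, C('l')=4, C('r')=5, C('s')=6, C('u')=7, C('w')=8
L[0]='C': occ=0, LF[0]=C('C')+0=2+0=2
L[1]='s': occ=0, LF[1]=C('s')+0=6+0=6
L[2]='3': occ=0, LF[2]=C('3')+0=1+0=1
L[3]='w': occ=0, LF[3]=C('w')+0=8+0=8
L[4]='a': occ=0, LF[4]=C('a')+0=3+0=3
L[5]='l': occ=0, LF[5]=C('l')+0=4+0=4
L[6]='u': occ=0, LF[6]=C('u')+0=7+0=7
L[7]='r': occ=0, LF[7]=C('r')+0=5+0=5
L[8]='$': occ=0, LF[8]=C('$')+0=0+0=0

Answer: 2 6 1 8 3 4 7 5 0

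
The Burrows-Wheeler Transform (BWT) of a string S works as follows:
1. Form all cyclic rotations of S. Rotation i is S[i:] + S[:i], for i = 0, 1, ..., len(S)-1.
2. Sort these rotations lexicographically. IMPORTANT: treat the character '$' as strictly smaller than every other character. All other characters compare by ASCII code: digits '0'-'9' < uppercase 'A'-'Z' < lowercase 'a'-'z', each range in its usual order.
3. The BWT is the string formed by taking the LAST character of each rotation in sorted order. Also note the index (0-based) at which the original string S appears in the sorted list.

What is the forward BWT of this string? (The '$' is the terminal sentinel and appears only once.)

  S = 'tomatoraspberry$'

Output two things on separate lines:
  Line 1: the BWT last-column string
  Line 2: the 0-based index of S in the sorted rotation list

All 16 rotations (rotation i = S[i:]+S[:i]):
  rot[0] = tomatoraspberry$
  rot[1] = omatoraspberry$t
  rot[2] = matoraspberry$to
  rot[3] = atoraspberry$tom
  rot[4] = toraspberry$toma
  rot[5] = oraspberry$tomat
  rot[6] = raspberry$tomato
  rot[7] = aspberry$tomator
  rot[8] = spberry$tomatora
  rot[9] = pberry$tomatoras
  rot[10] = berry$tomatorasp
  rot[11] = erry$tomatoraspb
  rot[12] = rry$tomatoraspbe
  rot[13] = ry$tomatoraspber
  rot[14] = y$tomatoraspberr
  rot[15] = $tomatoraspberry
Sorted (with $ < everything):
  sorted[0] = $tomatoraspberry  (last char: 'y')
  sorted[1] = aspberry$tomator  (last char: 'r')
  sorted[2] = atoraspberry$tom  (last char: 'm')
  sorted[3] = berry$tomatorasp  (last char: 'p')
  sorted[4] = erry$tomatoraspb  (last char: 'b')
  sorted[5] = matoraspberry$to  (last char: 'o')
  sorted[6] = omatoraspberry$t  (last char: 't')
  sorted[7] = oraspberry$tomat  (last char: 't')
  sorted[8] = pberry$tomatoras  (last char: 's')
  sorted[9] = raspberry$tomato  (last char: 'o')
  sorted[10] = rry$tomatoraspbe  (last char: 'e')
  sorted[11] = ry$tomatoraspber  (last char: 'r')
  sorted[12] = spberry$tomatora  (last char: 'a')
  sorted[13] = tomatoraspberry$  (last char: '$')
  sorted[14] = toraspberry$toma  (last char: 'a')
  sorted[15] = y$tomatoraspberr  (last char: 'r')
Last column: yrmpbottsoera$ar
Original string S is at sorted index 13

Answer: yrmpbottsoera$ar
13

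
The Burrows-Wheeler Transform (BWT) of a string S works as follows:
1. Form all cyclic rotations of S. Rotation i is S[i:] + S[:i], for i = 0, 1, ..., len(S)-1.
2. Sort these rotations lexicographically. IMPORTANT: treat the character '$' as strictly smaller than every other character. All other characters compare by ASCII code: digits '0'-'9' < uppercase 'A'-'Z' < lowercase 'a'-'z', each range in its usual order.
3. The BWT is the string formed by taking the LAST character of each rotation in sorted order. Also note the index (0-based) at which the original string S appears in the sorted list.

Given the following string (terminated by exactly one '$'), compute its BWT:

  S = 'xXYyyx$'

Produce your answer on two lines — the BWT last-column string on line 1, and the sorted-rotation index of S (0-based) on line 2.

All 7 rotations (rotation i = S[i:]+S[:i]):
  rot[0] = xXYyyx$
  rot[1] = XYyyx$x
  rot[2] = Yyyx$xX
  rot[3] = yyx$xXY
  rot[4] = yx$xXYy
  rot[5] = x$xXYyy
  rot[6] = $xXYyyx
Sorted (with $ < everything):
  sorted[0] = $xXYyyx  (last char: 'x')
  sorted[1] = XYyyx$x  (last char: 'x')
  sorted[2] = Yyyx$xX  (last char: 'X')
  sorted[3] = x$xXYyy  (last char: 'y')
  sorted[4] = xXYyyx$  (last char: '$')
  sorted[5] = yx$xXYy  (last char: 'y')
  sorted[6] = yyx$xXY  (last char: 'Y')
Last column: xxXy$yY
Original string S is at sorted index 4

Answer: xxXy$yY
4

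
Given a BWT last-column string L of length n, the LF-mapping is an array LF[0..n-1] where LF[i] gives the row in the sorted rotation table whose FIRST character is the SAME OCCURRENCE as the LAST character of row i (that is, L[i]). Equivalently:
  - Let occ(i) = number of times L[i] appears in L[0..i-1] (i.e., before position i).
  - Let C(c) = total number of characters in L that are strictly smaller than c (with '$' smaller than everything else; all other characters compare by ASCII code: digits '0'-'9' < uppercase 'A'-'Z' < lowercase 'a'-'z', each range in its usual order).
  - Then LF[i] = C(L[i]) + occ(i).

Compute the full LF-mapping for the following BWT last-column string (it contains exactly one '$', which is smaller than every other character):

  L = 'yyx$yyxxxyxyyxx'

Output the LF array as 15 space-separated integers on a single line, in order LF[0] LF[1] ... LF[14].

Answer: 8 9 1 0 10 11 2 3 4 12 5 13 14 6 7

Derivation:
Char counts: '$':1, 'x':7, 'y':7
C (first-col start): C('$')=0, C('x')=1, C('y')=8
L[0]='y': occ=0, LF[0]=C('y')+0=8+0=8
L[1]='y': occ=1, LF[1]=C('y')+1=8+1=9
L[2]='x': occ=0, LF[2]=C('x')+0=1+0=1
L[3]='$': occ=0, LF[3]=C('$')+0=0+0=0
L[4]='y': occ=2, LF[4]=C('y')+2=8+2=10
L[5]='y': occ=3, LF[5]=C('y')+3=8+3=11
L[6]='x': occ=1, LF[6]=C('x')+1=1+1=2
L[7]='x': occ=2, LF[7]=C('x')+2=1+2=3
L[8]='x': occ=3, LF[8]=C('x')+3=1+3=4
L[9]='y': occ=4, LF[9]=C('y')+4=8+4=12
L[10]='x': occ=4, LF[10]=C('x')+4=1+4=5
L[11]='y': occ=5, LF[11]=C('y')+5=8+5=13
L[12]='y': occ=6, LF[12]=C('y')+6=8+6=14
L[13]='x': occ=5, LF[13]=C('x')+5=1+5=6
L[14]='x': occ=6, LF[14]=C('x')+6=1+6=7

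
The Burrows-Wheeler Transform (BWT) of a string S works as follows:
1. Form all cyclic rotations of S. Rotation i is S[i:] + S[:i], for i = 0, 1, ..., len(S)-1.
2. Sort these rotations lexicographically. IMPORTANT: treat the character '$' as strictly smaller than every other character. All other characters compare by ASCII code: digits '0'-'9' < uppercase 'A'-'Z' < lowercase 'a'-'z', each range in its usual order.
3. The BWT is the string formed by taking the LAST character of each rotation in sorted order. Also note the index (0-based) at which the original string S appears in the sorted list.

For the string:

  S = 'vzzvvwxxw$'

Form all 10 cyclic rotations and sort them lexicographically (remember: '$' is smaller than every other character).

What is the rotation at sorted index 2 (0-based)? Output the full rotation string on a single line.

Answer: vwxxw$vzzv

Derivation:
All 10 rotations (rotation i = S[i:]+S[:i]):
  rot[0] = vzzvvwxxw$
  rot[1] = zzvvwxxw$v
  rot[2] = zvvwxxw$vz
  rot[3] = vvwxxw$vzz
  rot[4] = vwxxw$vzzv
  rot[5] = wxxw$vzzvv
  rot[6] = xxw$vzzvvw
  rot[7] = xw$vzzvvwx
  rot[8] = w$vzzvvwxx
  rot[9] = $vzzvvwxxw
Sorted (with $ < everything):
  sorted[0] = $vzzvvwxxw
  sorted[1] = vvwxxw$vzz
  sorted[2] = vwxxw$vzzv
  sorted[3] = vzzvvwxxw$
  sorted[4] = w$vzzvvwxx
  sorted[5] = wxxw$vzzvv
  sorted[6] = xw$vzzvvwx
  sorted[7] = xxw$vzzvvw
  sorted[8] = zvvwxxw$vz
  sorted[9] = zzvvwxxw$v
sorted[2] = vwxxw$vzzv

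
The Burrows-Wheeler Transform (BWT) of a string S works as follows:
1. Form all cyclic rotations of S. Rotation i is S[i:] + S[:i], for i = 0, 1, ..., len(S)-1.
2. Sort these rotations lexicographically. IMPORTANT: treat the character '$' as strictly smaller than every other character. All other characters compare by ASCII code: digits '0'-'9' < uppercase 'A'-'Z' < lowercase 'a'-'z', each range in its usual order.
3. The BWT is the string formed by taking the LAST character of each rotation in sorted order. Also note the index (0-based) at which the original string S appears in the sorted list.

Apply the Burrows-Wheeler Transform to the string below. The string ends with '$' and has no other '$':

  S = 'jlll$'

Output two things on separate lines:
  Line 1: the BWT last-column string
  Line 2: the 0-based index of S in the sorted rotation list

All 5 rotations (rotation i = S[i:]+S[:i]):
  rot[0] = jlll$
  rot[1] = lll$j
  rot[2] = ll$jl
  rot[3] = l$jll
  rot[4] = $jlll
Sorted (with $ < everything):
  sorted[0] = $jlll  (last char: 'l')
  sorted[1] = jlll$  (last char: '$')
  sorted[2] = l$jll  (last char: 'l')
  sorted[3] = ll$jl  (last char: 'l')
  sorted[4] = lll$j  (last char: 'j')
Last column: l$llj
Original string S is at sorted index 1

Answer: l$llj
1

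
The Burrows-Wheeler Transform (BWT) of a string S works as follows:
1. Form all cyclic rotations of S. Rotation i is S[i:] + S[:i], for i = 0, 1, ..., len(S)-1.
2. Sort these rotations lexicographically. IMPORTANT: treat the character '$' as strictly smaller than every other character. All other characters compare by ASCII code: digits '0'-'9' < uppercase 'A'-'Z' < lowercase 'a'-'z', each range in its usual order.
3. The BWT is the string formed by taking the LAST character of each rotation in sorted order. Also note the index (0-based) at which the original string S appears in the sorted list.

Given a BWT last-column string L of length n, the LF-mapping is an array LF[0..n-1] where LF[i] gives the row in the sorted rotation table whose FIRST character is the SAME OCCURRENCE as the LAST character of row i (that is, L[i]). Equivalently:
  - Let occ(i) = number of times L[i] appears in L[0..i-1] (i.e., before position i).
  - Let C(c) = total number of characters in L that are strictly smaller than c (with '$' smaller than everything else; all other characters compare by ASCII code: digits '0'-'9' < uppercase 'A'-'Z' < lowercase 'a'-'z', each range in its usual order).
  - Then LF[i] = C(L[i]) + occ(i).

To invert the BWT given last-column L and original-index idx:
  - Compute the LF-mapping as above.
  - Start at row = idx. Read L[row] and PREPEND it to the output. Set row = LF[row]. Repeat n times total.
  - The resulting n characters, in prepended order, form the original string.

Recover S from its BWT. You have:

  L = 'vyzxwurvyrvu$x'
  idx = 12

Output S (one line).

Answer: ywuyrvvxzrxuv$

Derivation:
LF mapping: 5 11 13 9 8 3 1 6 12 2 7 4 0 10
Walk LF starting at row 12, prepending L[row]:
  step 1: row=12, L[12]='$', prepend. Next row=LF[12]=0
  step 2: row=0, L[0]='v', prepend. Next row=LF[0]=5
  step 3: row=5, L[5]='u', prepend. Next row=LF[5]=3
  step 4: row=3, L[3]='x', prepend. Next row=LF[3]=9
  step 5: row=9, L[9]='r', prepend. Next row=LF[9]=2
  step 6: row=2, L[2]='z', prepend. Next row=LF[2]=13
  step 7: row=13, L[13]='x', prepend. Next row=LF[13]=10
  step 8: row=10, L[10]='v', prepend. Next row=LF[10]=7
  step 9: row=7, L[7]='v', prepend. Next row=LF[7]=6
  step 10: row=6, L[6]='r', prepend. Next row=LF[6]=1
  step 11: row=1, L[1]='y', prepend. Next row=LF[1]=11
  step 12: row=11, L[11]='u', prepend. Next row=LF[11]=4
  step 13: row=4, L[4]='w', prepend. Next row=LF[4]=8
  step 14: row=8, L[8]='y', prepend. Next row=LF[8]=12
Reversed output: ywuyrvvxzrxuv$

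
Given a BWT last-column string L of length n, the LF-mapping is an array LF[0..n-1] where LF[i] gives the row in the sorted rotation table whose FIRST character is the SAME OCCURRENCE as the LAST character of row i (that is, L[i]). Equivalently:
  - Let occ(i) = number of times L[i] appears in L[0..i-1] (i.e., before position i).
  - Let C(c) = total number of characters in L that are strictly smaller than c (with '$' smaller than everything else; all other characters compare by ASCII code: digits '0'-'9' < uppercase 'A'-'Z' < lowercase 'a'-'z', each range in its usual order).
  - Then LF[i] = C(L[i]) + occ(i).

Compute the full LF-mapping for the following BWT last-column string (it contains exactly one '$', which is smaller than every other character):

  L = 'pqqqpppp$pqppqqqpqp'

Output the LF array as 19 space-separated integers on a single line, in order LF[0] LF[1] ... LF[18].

Answer: 1 11 12 13 2 3 4 5 0 6 14 7 8 15 16 17 9 18 10

Derivation:
Char counts: '$':1, 'p':10, 'q':8
C (first-col start): C('$')=0, C('p')=1, C('q')=11
L[0]='p': occ=0, LF[0]=C('p')+0=1+0=1
L[1]='q': occ=0, LF[1]=C('q')+0=11+0=11
L[2]='q': occ=1, LF[2]=C('q')+1=11+1=12
L[3]='q': occ=2, LF[3]=C('q')+2=11+2=13
L[4]='p': occ=1, LF[4]=C('p')+1=1+1=2
L[5]='p': occ=2, LF[5]=C('p')+2=1+2=3
L[6]='p': occ=3, LF[6]=C('p')+3=1+3=4
L[7]='p': occ=4, LF[7]=C('p')+4=1+4=5
L[8]='$': occ=0, LF[8]=C('$')+0=0+0=0
L[9]='p': occ=5, LF[9]=C('p')+5=1+5=6
L[10]='q': occ=3, LF[10]=C('q')+3=11+3=14
L[11]='p': occ=6, LF[11]=C('p')+6=1+6=7
L[12]='p': occ=7, LF[12]=C('p')+7=1+7=8
L[13]='q': occ=4, LF[13]=C('q')+4=11+4=15
L[14]='q': occ=5, LF[14]=C('q')+5=11+5=16
L[15]='q': occ=6, LF[15]=C('q')+6=11+6=17
L[16]='p': occ=8, LF[16]=C('p')+8=1+8=9
L[17]='q': occ=7, LF[17]=C('q')+7=11+7=18
L[18]='p': occ=9, LF[18]=C('p')+9=1+9=10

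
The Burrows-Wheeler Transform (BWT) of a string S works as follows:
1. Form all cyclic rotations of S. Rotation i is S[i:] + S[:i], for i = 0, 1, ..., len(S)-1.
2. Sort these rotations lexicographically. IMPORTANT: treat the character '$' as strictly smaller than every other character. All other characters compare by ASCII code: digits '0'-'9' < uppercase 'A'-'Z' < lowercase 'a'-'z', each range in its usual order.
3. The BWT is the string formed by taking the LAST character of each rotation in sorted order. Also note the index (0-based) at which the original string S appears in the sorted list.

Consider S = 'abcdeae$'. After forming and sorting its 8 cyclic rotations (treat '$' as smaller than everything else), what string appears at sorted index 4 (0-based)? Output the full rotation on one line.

Answer: cdeae$ab

Derivation:
All 8 rotations (rotation i = S[i:]+S[:i]):
  rot[0] = abcdeae$
  rot[1] = bcdeae$a
  rot[2] = cdeae$ab
  rot[3] = deae$abc
  rot[4] = eae$abcd
  rot[5] = ae$abcde
  rot[6] = e$abcdea
  rot[7] = $abcdeae
Sorted (with $ < everything):
  sorted[0] = $abcdeae
  sorted[1] = abcdeae$
  sorted[2] = ae$abcde
  sorted[3] = bcdeae$a
  sorted[4] = cdeae$ab
  sorted[5] = deae$abc
  sorted[6] = e$abcdea
  sorted[7] = eae$abcd
sorted[4] = cdeae$ab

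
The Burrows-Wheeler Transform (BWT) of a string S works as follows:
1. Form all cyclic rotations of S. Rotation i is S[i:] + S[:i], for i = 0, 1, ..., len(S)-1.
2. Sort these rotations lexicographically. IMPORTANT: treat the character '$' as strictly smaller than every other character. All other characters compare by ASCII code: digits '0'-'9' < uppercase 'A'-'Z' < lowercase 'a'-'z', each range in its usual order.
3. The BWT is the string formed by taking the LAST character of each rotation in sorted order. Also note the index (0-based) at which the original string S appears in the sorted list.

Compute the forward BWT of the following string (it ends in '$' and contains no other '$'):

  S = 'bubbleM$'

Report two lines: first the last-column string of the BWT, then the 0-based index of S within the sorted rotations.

All 8 rotations (rotation i = S[i:]+S[:i]):
  rot[0] = bubbleM$
  rot[1] = ubbleM$b
  rot[2] = bbleM$bu
  rot[3] = bleM$bub
  rot[4] = leM$bubb
  rot[5] = eM$bubbl
  rot[6] = M$bubble
  rot[7] = $bubbleM
Sorted (with $ < everything):
  sorted[0] = $bubbleM  (last char: 'M')
  sorted[1] = M$bubble  (last char: 'e')
  sorted[2] = bbleM$bu  (last char: 'u')
  sorted[3] = bleM$bub  (last char: 'b')
  sorted[4] = bubbleM$  (last char: '$')
  sorted[5] = eM$bubbl  (last char: 'l')
  sorted[6] = leM$bubb  (last char: 'b')
  sorted[7] = ubbleM$b  (last char: 'b')
Last column: Meub$lbb
Original string S is at sorted index 4

Answer: Meub$lbb
4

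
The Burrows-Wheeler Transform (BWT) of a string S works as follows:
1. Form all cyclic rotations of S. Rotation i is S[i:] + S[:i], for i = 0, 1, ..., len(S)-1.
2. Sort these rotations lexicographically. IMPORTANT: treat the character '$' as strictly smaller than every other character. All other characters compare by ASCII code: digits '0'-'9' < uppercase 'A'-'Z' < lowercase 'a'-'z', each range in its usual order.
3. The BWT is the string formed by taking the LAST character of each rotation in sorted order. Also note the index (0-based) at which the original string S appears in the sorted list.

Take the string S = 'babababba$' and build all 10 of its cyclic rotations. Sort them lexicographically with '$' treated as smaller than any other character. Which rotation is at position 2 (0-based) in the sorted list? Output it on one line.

Answer: abababba$b

Derivation:
All 10 rotations (rotation i = S[i:]+S[:i]):
  rot[0] = babababba$
  rot[1] = abababba$b
  rot[2] = bababba$ba
  rot[3] = ababba$bab
  rot[4] = babba$baba
  rot[5] = abba$babab
  rot[6] = bba$bababa
  rot[7] = ba$bababab
  rot[8] = a$babababb
  rot[9] = $babababba
Sorted (with $ < everything):
  sorted[0] = $babababba
  sorted[1] = a$babababb
  sorted[2] = abababba$b
  sorted[3] = ababba$bab
  sorted[4] = abba$babab
  sorted[5] = ba$bababab
  sorted[6] = babababba$
  sorted[7] = bababba$ba
  sorted[8] = babba$baba
  sorted[9] = bba$bababa
sorted[2] = abababba$b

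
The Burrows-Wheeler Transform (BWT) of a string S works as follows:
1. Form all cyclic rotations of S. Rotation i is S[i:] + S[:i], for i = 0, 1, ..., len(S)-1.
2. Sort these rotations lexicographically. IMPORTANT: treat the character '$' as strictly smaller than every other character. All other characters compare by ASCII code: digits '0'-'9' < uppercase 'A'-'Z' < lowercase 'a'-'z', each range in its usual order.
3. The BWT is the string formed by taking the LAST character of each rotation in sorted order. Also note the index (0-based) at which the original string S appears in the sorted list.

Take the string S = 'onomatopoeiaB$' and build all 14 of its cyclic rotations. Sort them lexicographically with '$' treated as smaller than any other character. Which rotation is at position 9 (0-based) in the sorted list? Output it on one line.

Answer: omatopoeiaB$on

Derivation:
All 14 rotations (rotation i = S[i:]+S[:i]):
  rot[0] = onomatopoeiaB$
  rot[1] = nomatopoeiaB$o
  rot[2] = omatopoeiaB$on
  rot[3] = matopoeiaB$ono
  rot[4] = atopoeiaB$onom
  rot[5] = topoeiaB$onoma
  rot[6] = opoeiaB$onomat
  rot[7] = poeiaB$onomato
  rot[8] = oeiaB$onomatop
  rot[9] = eiaB$onomatopo
  rot[10] = iaB$onomatopoe
  rot[11] = aB$onomatopoei
  rot[12] = B$onomatopoeia
  rot[13] = $onomatopoeiaB
Sorted (with $ < everything):
  sorted[0] = $onomatopoeiaB
  sorted[1] = B$onomatopoeia
  sorted[2] = aB$onomatopoei
  sorted[3] = atopoeiaB$onom
  sorted[4] = eiaB$onomatopo
  sorted[5] = iaB$onomatopoe
  sorted[6] = matopoeiaB$ono
  sorted[7] = nomatopoeiaB$o
  sorted[8] = oeiaB$onomatop
  sorted[9] = omatopoeiaB$on
  sorted[10] = onomatopoeiaB$
  sorted[11] = opoeiaB$onomat
  sorted[12] = poeiaB$onomato
  sorted[13] = topoeiaB$onoma
sorted[9] = omatopoeiaB$on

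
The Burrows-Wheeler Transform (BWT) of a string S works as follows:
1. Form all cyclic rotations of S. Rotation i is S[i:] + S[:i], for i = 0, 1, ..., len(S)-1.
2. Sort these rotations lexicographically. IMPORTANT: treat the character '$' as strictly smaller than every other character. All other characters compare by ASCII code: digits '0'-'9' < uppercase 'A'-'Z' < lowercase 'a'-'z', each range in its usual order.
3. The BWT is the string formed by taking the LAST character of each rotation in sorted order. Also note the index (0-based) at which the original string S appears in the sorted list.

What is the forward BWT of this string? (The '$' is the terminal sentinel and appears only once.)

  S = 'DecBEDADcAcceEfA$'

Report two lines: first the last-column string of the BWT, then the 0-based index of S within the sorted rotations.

All 17 rotations (rotation i = S[i:]+S[:i]):
  rot[0] = DecBEDADcAcceEfA$
  rot[1] = ecBEDADcAcceEfA$D
  rot[2] = cBEDADcAcceEfA$De
  rot[3] = BEDADcAcceEfA$Dec
  rot[4] = EDADcAcceEfA$DecB
  rot[5] = DADcAcceEfA$DecBE
  rot[6] = ADcAcceEfA$DecBED
  rot[7] = DcAcceEfA$DecBEDA
  rot[8] = cAcceEfA$DecBEDAD
  rot[9] = AcceEfA$DecBEDADc
  rot[10] = cceEfA$DecBEDADcA
  rot[11] = ceEfA$DecBEDADcAc
  rot[12] = eEfA$DecBEDADcAcc
  rot[13] = EfA$DecBEDADcAcce
  rot[14] = fA$DecBEDADcAcceE
  rot[15] = A$DecBEDADcAcceEf
  rot[16] = $DecBEDADcAcceEfA
Sorted (with $ < everything):
  sorted[0] = $DecBEDADcAcceEfA  (last char: 'A')
  sorted[1] = A$DecBEDADcAcceEf  (last char: 'f')
  sorted[2] = ADcAcceEfA$DecBED  (last char: 'D')
  sorted[3] = AcceEfA$DecBEDADc  (last char: 'c')
  sorted[4] = BEDADcAcceEfA$Dec  (last char: 'c')
  sorted[5] = DADcAcceEfA$DecBE  (last char: 'E')
  sorted[6] = DcAcceEfA$DecBEDA  (last char: 'A')
  sorted[7] = DecBEDADcAcceEfA$  (last char: '$')
  sorted[8] = EDADcAcceEfA$DecB  (last char: 'B')
  sorted[9] = EfA$DecBEDADcAcce  (last char: 'e')
  sorted[10] = cAcceEfA$DecBEDAD  (last char: 'D')
  sorted[11] = cBEDADcAcceEfA$De  (last char: 'e')
  sorted[12] = cceEfA$DecBEDADcA  (last char: 'A')
  sorted[13] = ceEfA$DecBEDADcAc  (last char: 'c')
  sorted[14] = eEfA$DecBEDADcAcc  (last char: 'c')
  sorted[15] = ecBEDADcAcceEfA$D  (last char: 'D')
  sorted[16] = fA$DecBEDADcAcceE  (last char: 'E')
Last column: AfDccEA$BeDeAccDE
Original string S is at sorted index 7

Answer: AfDccEA$BeDeAccDE
7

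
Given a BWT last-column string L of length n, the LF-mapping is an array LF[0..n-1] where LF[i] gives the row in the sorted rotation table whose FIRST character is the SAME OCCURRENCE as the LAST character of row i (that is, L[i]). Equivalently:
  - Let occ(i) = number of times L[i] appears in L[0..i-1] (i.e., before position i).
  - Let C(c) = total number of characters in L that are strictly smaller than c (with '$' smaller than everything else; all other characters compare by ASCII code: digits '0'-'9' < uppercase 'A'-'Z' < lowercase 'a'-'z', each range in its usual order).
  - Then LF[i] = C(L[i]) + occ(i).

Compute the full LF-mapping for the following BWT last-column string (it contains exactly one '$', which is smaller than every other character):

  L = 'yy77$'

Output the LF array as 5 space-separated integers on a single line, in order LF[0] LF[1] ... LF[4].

Answer: 3 4 1 2 0

Derivation:
Char counts: '$':1, '7':2, 'y':2
C (first-col start): C('$')=0, C('7')=1, C('y')=3
L[0]='y': occ=0, LF[0]=C('y')+0=3+0=3
L[1]='y': occ=1, LF[1]=C('y')+1=3+1=4
L[2]='7': occ=0, LF[2]=C('7')+0=1+0=1
L[3]='7': occ=1, LF[3]=C('7')+1=1+1=2
L[4]='$': occ=0, LF[4]=C('$')+0=0+0=0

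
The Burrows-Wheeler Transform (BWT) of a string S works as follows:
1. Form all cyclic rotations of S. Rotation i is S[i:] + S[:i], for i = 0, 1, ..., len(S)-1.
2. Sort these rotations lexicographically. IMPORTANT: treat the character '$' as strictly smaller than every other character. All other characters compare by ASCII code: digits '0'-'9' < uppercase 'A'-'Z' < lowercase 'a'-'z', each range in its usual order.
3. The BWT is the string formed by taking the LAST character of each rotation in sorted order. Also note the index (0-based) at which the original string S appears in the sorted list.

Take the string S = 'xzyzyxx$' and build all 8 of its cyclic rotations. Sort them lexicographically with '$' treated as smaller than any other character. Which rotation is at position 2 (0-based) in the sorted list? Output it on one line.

Answer: xx$xzyzy

Derivation:
All 8 rotations (rotation i = S[i:]+S[:i]):
  rot[0] = xzyzyxx$
  rot[1] = zyzyxx$x
  rot[2] = yzyxx$xz
  rot[3] = zyxx$xzy
  rot[4] = yxx$xzyz
  rot[5] = xx$xzyzy
  rot[6] = x$xzyzyx
  rot[7] = $xzyzyxx
Sorted (with $ < everything):
  sorted[0] = $xzyzyxx
  sorted[1] = x$xzyzyx
  sorted[2] = xx$xzyzy
  sorted[3] = xzyzyxx$
  sorted[4] = yxx$xzyz
  sorted[5] = yzyxx$xz
  sorted[6] = zyxx$xzy
  sorted[7] = zyzyxx$x
sorted[2] = xx$xzyzy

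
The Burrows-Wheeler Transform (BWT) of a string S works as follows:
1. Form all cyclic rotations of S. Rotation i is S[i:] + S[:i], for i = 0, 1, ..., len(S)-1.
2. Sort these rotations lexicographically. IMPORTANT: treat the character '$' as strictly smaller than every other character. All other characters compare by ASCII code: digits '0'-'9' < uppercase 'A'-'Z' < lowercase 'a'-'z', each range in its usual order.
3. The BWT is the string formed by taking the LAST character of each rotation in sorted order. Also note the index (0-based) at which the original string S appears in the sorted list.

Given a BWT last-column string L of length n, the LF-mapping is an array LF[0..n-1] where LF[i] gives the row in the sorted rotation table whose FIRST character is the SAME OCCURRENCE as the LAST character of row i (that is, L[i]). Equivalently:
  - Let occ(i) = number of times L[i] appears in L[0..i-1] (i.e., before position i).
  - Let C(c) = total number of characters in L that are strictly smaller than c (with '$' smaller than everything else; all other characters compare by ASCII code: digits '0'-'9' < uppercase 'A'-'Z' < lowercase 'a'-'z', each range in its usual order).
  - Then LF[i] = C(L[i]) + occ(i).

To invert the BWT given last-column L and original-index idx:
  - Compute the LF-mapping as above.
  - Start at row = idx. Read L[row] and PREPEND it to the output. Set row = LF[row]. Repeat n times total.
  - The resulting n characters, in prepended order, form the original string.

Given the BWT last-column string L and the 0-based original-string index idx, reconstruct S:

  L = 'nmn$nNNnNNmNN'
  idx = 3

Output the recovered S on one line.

LF mapping: 9 7 10 0 11 1 2 12 3 4 8 5 6
Walk LF starting at row 3, prepending L[row]:
  step 1: row=3, L[3]='$', prepend. Next row=LF[3]=0
  step 2: row=0, L[0]='n', prepend. Next row=LF[0]=9
  step 3: row=9, L[9]='N', prepend. Next row=LF[9]=4
  step 4: row=4, L[4]='n', prepend. Next row=LF[4]=11
  step 5: row=11, L[11]='N', prepend. Next row=LF[11]=5
  step 6: row=5, L[5]='N', prepend. Next row=LF[5]=1
  step 7: row=1, L[1]='m', prepend. Next row=LF[1]=7
  step 8: row=7, L[7]='n', prepend. Next row=LF[7]=12
  step 9: row=12, L[12]='N', prepend. Next row=LF[12]=6
  step 10: row=6, L[6]='N', prepend. Next row=LF[6]=2
  step 11: row=2, L[2]='n', prepend. Next row=LF[2]=10
  step 12: row=10, L[10]='m', prepend. Next row=LF[10]=8
  step 13: row=8, L[8]='N', prepend. Next row=LF[8]=3
Reversed output: NmnNNnmNNnNn$

Answer: NmnNNnmNNnNn$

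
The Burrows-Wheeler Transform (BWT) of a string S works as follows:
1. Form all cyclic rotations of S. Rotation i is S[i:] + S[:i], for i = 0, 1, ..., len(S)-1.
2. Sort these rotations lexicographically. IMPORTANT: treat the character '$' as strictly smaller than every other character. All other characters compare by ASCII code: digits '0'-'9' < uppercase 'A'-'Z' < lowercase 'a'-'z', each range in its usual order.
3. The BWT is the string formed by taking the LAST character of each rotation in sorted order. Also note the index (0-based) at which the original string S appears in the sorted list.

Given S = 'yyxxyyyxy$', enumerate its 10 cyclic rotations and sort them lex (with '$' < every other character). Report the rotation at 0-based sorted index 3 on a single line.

All 10 rotations (rotation i = S[i:]+S[:i]):
  rot[0] = yyxxyyyxy$
  rot[1] = yxxyyyxy$y
  rot[2] = xxyyyxy$yy
  rot[3] = xyyyxy$yyx
  rot[4] = yyyxy$yyxx
  rot[5] = yyxy$yyxxy
  rot[6] = yxy$yyxxyy
  rot[7] = xy$yyxxyyy
  rot[8] = y$yyxxyyyx
  rot[9] = $yyxxyyyxy
Sorted (with $ < everything):
  sorted[0] = $yyxxyyyxy
  sorted[1] = xxyyyxy$yy
  sorted[2] = xy$yyxxyyy
  sorted[3] = xyyyxy$yyx
  sorted[4] = y$yyxxyyyx
  sorted[5] = yxxyyyxy$y
  sorted[6] = yxy$yyxxyy
  sorted[7] = yyxxyyyxy$
  sorted[8] = yyxy$yyxxy
  sorted[9] = yyyxy$yyxx
sorted[3] = xyyyxy$yyx

Answer: xyyyxy$yyx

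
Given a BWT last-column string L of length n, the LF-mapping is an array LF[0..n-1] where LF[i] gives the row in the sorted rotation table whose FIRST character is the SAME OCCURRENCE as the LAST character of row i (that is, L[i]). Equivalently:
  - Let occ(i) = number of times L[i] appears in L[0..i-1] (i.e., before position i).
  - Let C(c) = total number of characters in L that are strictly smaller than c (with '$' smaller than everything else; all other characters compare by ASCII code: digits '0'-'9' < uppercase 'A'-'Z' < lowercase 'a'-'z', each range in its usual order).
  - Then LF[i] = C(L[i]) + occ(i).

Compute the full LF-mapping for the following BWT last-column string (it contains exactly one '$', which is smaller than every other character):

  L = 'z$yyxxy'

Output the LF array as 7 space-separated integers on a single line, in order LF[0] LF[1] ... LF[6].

Char counts: '$':1, 'x':2, 'y':3, 'z':1
C (first-col start): C('$')=0, C('x')=1, C('y')=3, C('z')=6
L[0]='z': occ=0, LF[0]=C('z')+0=6+0=6
L[1]='$': occ=0, LF[1]=C('$')+0=0+0=0
L[2]='y': occ=0, LF[2]=C('y')+0=3+0=3
L[3]='y': occ=1, LF[3]=C('y')+1=3+1=4
L[4]='x': occ=0, LF[4]=C('x')+0=1+0=1
L[5]='x': occ=1, LF[5]=C('x')+1=1+1=2
L[6]='y': occ=2, LF[6]=C('y')+2=3+2=5

Answer: 6 0 3 4 1 2 5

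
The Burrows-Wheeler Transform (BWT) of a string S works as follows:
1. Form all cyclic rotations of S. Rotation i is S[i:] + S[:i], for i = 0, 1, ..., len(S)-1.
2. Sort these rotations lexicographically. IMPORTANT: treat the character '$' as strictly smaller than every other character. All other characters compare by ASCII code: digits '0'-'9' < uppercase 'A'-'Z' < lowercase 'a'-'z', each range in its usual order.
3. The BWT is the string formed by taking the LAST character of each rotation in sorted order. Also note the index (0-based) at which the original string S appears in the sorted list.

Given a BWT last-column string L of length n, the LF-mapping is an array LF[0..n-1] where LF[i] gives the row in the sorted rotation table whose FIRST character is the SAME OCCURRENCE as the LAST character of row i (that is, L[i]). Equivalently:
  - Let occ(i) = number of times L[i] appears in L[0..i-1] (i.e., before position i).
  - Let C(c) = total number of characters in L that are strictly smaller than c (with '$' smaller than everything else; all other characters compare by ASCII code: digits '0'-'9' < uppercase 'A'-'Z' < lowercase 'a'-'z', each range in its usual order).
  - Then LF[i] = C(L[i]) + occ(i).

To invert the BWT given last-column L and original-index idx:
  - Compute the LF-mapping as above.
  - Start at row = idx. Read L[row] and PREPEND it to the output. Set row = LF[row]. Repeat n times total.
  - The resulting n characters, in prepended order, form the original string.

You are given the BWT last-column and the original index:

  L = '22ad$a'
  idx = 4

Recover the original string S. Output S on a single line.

Answer: ada22$

Derivation:
LF mapping: 1 2 3 5 0 4
Walk LF starting at row 4, prepending L[row]:
  step 1: row=4, L[4]='$', prepend. Next row=LF[4]=0
  step 2: row=0, L[0]='2', prepend. Next row=LF[0]=1
  step 3: row=1, L[1]='2', prepend. Next row=LF[1]=2
  step 4: row=2, L[2]='a', prepend. Next row=LF[2]=3
  step 5: row=3, L[3]='d', prepend. Next row=LF[3]=5
  step 6: row=5, L[5]='a', prepend. Next row=LF[5]=4
Reversed output: ada22$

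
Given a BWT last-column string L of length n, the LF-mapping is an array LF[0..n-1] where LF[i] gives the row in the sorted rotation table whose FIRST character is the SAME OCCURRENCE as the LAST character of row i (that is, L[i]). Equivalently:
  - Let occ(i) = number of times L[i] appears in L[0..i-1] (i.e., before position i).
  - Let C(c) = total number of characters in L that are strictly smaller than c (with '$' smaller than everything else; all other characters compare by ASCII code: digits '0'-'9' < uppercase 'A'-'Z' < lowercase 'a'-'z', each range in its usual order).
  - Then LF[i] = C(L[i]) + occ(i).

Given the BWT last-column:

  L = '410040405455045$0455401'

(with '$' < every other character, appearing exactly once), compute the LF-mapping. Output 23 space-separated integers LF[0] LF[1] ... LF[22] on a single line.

Char counts: '$':1, '0':7, '1':2, '4':7, '5':6
C (first-col start): C('$')=0, C('0')=1, C('1')=8, C('4')=10, C('5')=17
L[0]='4': occ=0, LF[0]=C('4')+0=10+0=10
L[1]='1': occ=0, LF[1]=C('1')+0=8+0=8
L[2]='0': occ=0, LF[2]=C('0')+0=1+0=1
L[3]='0': occ=1, LF[3]=C('0')+1=1+1=2
L[4]='4': occ=1, LF[4]=C('4')+1=10+1=11
L[5]='0': occ=2, LF[5]=C('0')+2=1+2=3
L[6]='4': occ=2, LF[6]=C('4')+2=10+2=12
L[7]='0': occ=3, LF[7]=C('0')+3=1+3=4
L[8]='5': occ=0, LF[8]=C('5')+0=17+0=17
L[9]='4': occ=3, LF[9]=C('4')+3=10+3=13
L[10]='5': occ=1, LF[10]=C('5')+1=17+1=18
L[11]='5': occ=2, LF[11]=C('5')+2=17+2=19
L[12]='0': occ=4, LF[12]=C('0')+4=1+4=5
L[13]='4': occ=4, LF[13]=C('4')+4=10+4=14
L[14]='5': occ=3, LF[14]=C('5')+3=17+3=20
L[15]='$': occ=0, LF[15]=C('$')+0=0+0=0
L[16]='0': occ=5, LF[16]=C('0')+5=1+5=6
L[17]='4': occ=5, LF[17]=C('4')+5=10+5=15
L[18]='5': occ=4, LF[18]=C('5')+4=17+4=21
L[19]='5': occ=5, LF[19]=C('5')+5=17+5=22
L[20]='4': occ=6, LF[20]=C('4')+6=10+6=16
L[21]='0': occ=6, LF[21]=C('0')+6=1+6=7
L[22]='1': occ=1, LF[22]=C('1')+1=8+1=9

Answer: 10 8 1 2 11 3 12 4 17 13 18 19 5 14 20 0 6 15 21 22 16 7 9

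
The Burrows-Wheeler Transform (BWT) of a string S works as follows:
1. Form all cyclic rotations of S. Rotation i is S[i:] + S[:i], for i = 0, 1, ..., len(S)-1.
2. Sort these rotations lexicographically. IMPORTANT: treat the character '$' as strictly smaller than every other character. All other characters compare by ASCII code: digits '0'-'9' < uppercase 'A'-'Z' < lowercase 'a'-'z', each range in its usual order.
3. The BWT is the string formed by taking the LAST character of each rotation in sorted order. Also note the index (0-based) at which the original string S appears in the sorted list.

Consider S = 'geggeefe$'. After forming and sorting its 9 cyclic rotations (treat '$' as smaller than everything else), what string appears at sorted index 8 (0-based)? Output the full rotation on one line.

Answer: ggeefe$ge

Derivation:
All 9 rotations (rotation i = S[i:]+S[:i]):
  rot[0] = geggeefe$
  rot[1] = eggeefe$g
  rot[2] = ggeefe$ge
  rot[3] = geefe$geg
  rot[4] = eefe$gegg
  rot[5] = efe$gegge
  rot[6] = fe$geggee
  rot[7] = e$geggeef
  rot[8] = $geggeefe
Sorted (with $ < everything):
  sorted[0] = $geggeefe
  sorted[1] = e$geggeef
  sorted[2] = eefe$gegg
  sorted[3] = efe$gegge
  sorted[4] = eggeefe$g
  sorted[5] = fe$geggee
  sorted[6] = geefe$geg
  sorted[7] = geggeefe$
  sorted[8] = ggeefe$ge
sorted[8] = ggeefe$ge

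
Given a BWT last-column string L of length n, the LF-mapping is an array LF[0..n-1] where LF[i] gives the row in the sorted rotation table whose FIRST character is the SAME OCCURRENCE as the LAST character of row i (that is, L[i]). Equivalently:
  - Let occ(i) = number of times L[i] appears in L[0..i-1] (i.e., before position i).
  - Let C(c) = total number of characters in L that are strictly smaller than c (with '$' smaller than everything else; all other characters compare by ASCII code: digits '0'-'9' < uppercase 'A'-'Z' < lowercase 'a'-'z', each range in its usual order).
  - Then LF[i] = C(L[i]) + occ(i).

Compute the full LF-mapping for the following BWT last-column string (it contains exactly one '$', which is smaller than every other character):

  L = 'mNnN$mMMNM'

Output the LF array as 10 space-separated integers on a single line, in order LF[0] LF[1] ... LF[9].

Char counts: '$':1, 'M':3, 'N':3, 'm':2, 'n':1
C (first-col start): C('$')=0, C('M')=1, C('N')=4, C('m')=7, C('n')=9
L[0]='m': occ=0, LF[0]=C('m')+0=7+0=7
L[1]='N': occ=0, LF[1]=C('N')+0=4+0=4
L[2]='n': occ=0, LF[2]=C('n')+0=9+0=9
L[3]='N': occ=1, LF[3]=C('N')+1=4+1=5
L[4]='$': occ=0, LF[4]=C('$')+0=0+0=0
L[5]='m': occ=1, LF[5]=C('m')+1=7+1=8
L[6]='M': occ=0, LF[6]=C('M')+0=1+0=1
L[7]='M': occ=1, LF[7]=C('M')+1=1+1=2
L[8]='N': occ=2, LF[8]=C('N')+2=4+2=6
L[9]='M': occ=2, LF[9]=C('M')+2=1+2=3

Answer: 7 4 9 5 0 8 1 2 6 3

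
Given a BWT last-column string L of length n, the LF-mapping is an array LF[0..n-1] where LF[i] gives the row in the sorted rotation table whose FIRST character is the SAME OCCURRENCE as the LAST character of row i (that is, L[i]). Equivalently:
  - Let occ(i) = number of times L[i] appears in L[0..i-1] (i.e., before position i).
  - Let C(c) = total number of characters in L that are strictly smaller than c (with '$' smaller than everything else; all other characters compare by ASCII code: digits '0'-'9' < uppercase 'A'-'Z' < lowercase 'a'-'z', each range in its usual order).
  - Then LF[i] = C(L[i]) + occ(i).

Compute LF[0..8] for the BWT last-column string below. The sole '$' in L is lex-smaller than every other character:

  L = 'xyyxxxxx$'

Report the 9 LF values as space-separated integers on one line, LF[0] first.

Char counts: '$':1, 'x':6, 'y':2
C (first-col start): C('$')=0, C('x')=1, C('y')=7
L[0]='x': occ=0, LF[0]=C('x')+0=1+0=1
L[1]='y': occ=0, LF[1]=C('y')+0=7+0=7
L[2]='y': occ=1, LF[2]=C('y')+1=7+1=8
L[3]='x': occ=1, LF[3]=C('x')+1=1+1=2
L[4]='x': occ=2, LF[4]=C('x')+2=1+2=3
L[5]='x': occ=3, LF[5]=C('x')+3=1+3=4
L[6]='x': occ=4, LF[6]=C('x')+4=1+4=5
L[7]='x': occ=5, LF[7]=C('x')+5=1+5=6
L[8]='$': occ=0, LF[8]=C('$')+0=0+0=0

Answer: 1 7 8 2 3 4 5 6 0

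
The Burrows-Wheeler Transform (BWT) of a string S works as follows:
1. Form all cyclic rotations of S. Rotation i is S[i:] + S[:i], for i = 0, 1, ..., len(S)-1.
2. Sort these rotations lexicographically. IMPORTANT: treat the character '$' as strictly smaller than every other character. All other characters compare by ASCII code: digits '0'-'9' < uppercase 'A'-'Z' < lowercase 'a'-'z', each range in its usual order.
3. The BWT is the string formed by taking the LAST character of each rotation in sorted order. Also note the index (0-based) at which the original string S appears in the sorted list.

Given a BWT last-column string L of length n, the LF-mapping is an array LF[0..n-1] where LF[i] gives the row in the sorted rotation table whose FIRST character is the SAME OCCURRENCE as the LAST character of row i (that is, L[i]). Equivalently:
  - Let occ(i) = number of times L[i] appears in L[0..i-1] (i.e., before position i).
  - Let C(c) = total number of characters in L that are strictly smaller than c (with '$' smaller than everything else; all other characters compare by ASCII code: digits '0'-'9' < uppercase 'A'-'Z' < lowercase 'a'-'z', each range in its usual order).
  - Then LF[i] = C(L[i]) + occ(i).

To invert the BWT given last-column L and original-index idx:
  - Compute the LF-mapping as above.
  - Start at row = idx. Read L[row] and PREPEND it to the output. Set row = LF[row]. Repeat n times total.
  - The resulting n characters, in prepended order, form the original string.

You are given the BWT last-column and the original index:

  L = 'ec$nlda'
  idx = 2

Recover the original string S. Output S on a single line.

Answer: candle$

Derivation:
LF mapping: 4 2 0 6 5 3 1
Walk LF starting at row 2, prepending L[row]:
  step 1: row=2, L[2]='$', prepend. Next row=LF[2]=0
  step 2: row=0, L[0]='e', prepend. Next row=LF[0]=4
  step 3: row=4, L[4]='l', prepend. Next row=LF[4]=5
  step 4: row=5, L[5]='d', prepend. Next row=LF[5]=3
  step 5: row=3, L[3]='n', prepend. Next row=LF[3]=6
  step 6: row=6, L[6]='a', prepend. Next row=LF[6]=1
  step 7: row=1, L[1]='c', prepend. Next row=LF[1]=2
Reversed output: candle$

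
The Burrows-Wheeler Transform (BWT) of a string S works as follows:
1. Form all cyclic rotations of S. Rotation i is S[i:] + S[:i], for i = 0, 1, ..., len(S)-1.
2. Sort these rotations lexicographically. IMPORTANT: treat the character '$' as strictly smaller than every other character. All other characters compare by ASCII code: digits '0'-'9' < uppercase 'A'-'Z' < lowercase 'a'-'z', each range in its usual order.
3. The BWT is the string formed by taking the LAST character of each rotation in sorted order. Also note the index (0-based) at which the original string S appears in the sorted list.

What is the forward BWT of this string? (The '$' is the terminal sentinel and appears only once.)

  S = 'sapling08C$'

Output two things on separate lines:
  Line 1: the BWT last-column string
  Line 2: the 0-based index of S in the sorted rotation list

Answer: Cg08snlpia$
10

Derivation:
All 11 rotations (rotation i = S[i:]+S[:i]):
  rot[0] = sapling08C$
  rot[1] = apling08C$s
  rot[2] = pling08C$sa
  rot[3] = ling08C$sap
  rot[4] = ing08C$sapl
  rot[5] = ng08C$sapli
  rot[6] = g08C$saplin
  rot[7] = 08C$sapling
  rot[8] = 8C$sapling0
  rot[9] = C$sapling08
  rot[10] = $sapling08C
Sorted (with $ < everything):
  sorted[0] = $sapling08C  (last char: 'C')
  sorted[1] = 08C$sapling  (last char: 'g')
  sorted[2] = 8C$sapling0  (last char: '0')
  sorted[3] = C$sapling08  (last char: '8')
  sorted[4] = apling08C$s  (last char: 's')
  sorted[5] = g08C$saplin  (last char: 'n')
  sorted[6] = ing08C$sapl  (last char: 'l')
  sorted[7] = ling08C$sap  (last char: 'p')
  sorted[8] = ng08C$sapli  (last char: 'i')
  sorted[9] = pling08C$sa  (last char: 'a')
  sorted[10] = sapling08C$  (last char: '$')
Last column: Cg08snlpia$
Original string S is at sorted index 10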